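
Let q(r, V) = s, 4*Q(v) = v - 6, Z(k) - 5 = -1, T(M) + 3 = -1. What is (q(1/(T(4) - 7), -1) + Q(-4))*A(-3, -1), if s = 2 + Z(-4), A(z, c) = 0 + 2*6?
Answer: 42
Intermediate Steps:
T(M) = -4 (T(M) = -3 - 1 = -4)
Z(k) = 4 (Z(k) = 5 - 1 = 4)
A(z, c) = 12 (A(z, c) = 0 + 12 = 12)
Q(v) = -3/2 + v/4 (Q(v) = (v - 6)/4 = (-6 + v)/4 = -3/2 + v/4)
s = 6 (s = 2 + 4 = 6)
q(r, V) = 6
(q(1/(T(4) - 7), -1) + Q(-4))*A(-3, -1) = (6 + (-3/2 + (¼)*(-4)))*12 = (6 + (-3/2 - 1))*12 = (6 - 5/2)*12 = (7/2)*12 = 42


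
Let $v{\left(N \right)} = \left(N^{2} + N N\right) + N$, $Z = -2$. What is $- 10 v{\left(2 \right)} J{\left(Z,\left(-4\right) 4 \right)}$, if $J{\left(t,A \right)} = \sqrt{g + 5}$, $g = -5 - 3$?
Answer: $- 100 i \sqrt{3} \approx - 173.21 i$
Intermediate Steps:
$g = -8$ ($g = -5 - 3 = -8$)
$v{\left(N \right)} = N + 2 N^{2}$ ($v{\left(N \right)} = \left(N^{2} + N^{2}\right) + N = 2 N^{2} + N = N + 2 N^{2}$)
$J{\left(t,A \right)} = i \sqrt{3}$ ($J{\left(t,A \right)} = \sqrt{-8 + 5} = \sqrt{-3} = i \sqrt{3}$)
$- 10 v{\left(2 \right)} J{\left(Z,\left(-4\right) 4 \right)} = - 10 \cdot 2 \left(1 + 2 \cdot 2\right) i \sqrt{3} = - 10 \cdot 2 \left(1 + 4\right) i \sqrt{3} = - 10 \cdot 2 \cdot 5 i \sqrt{3} = \left(-10\right) 10 i \sqrt{3} = - 100 i \sqrt{3}$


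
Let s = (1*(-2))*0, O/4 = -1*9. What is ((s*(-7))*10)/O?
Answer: 0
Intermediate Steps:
O = -36 (O = 4*(-1*9) = 4*(-9) = -36)
s = 0 (s = -2*0 = 0)
((s*(-7))*10)/O = ((0*(-7))*10)/(-36) = (0*10)*(-1/36) = 0*(-1/36) = 0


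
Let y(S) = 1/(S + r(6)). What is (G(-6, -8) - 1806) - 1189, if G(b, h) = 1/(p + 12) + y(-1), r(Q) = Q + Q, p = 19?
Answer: -1021253/341 ≈ -2994.9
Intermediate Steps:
r(Q) = 2*Q
y(S) = 1/(12 + S) (y(S) = 1/(S + 2*6) = 1/(S + 12) = 1/(12 + S))
G(b, h) = 42/341 (G(b, h) = 1/(19 + 12) + 1/(12 - 1) = 1/31 + 1/11 = 42/341)
(G(-6, -8) - 1806) - 1189 = (42/341 - 1806) - 1189 = -615804/341 - 1189 = -1021253/341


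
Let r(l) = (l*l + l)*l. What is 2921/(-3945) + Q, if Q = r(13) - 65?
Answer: 9074524/3945 ≈ 2300.3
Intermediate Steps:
r(l) = l*(l + l²) (r(l) = (l² + l)*l = (l + l²)*l = l*(l + l²))
Q = 2301 (Q = 13²*(1 + 13) - 65 = 169*14 - 65 = 2366 - 65 = 2301)
2921/(-3945) + Q = 2921/(-3945) + 2301 = 2921*(-1/3945) + 2301 = -2921/3945 + 2301 = 9074524/3945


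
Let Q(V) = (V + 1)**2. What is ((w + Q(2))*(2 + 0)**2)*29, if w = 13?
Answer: 2552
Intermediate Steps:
Q(V) = (1 + V)**2
((w + Q(2))*(2 + 0)**2)*29 = ((13 + (1 + 2)**2)*(2 + 0)**2)*29 = ((13 + 3**2)*2**2)*29 = ((13 + 9)*4)*29 = (22*4)*29 = 88*29 = 2552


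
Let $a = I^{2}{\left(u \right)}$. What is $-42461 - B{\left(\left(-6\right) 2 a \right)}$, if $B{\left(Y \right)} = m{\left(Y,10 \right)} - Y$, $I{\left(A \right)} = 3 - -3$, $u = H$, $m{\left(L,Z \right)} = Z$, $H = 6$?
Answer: $-42903$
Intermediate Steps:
$u = 6$
$I{\left(A \right)} = 6$ ($I{\left(A \right)} = 3 + 3 = 6$)
$a = 36$ ($a = 6^{2} = 36$)
$B{\left(Y \right)} = 10 - Y$
$-42461 - B{\left(\left(-6\right) 2 a \right)} = -42461 - \left(10 - \left(-6\right) 2 \cdot 36\right) = -42461 - \left(10 - \left(-12\right) 36\right) = -42461 - \left(10 - -432\right) = -42461 - \left(10 + 432\right) = -42461 - 442 = -42903$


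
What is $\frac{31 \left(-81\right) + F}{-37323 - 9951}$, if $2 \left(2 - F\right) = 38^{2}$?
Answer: $\frac{1077}{15758} \approx 0.068346$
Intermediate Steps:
$F = -720$ ($F = 2 - \frac{38^{2}}{2} = 2 - 722 = -720$)
$\frac{31 \left(-81\right) + F}{-37323 - 9951} = \frac{31 \left(-81\right) - 720}{-37323 - 9951} = \frac{-2511 - 720}{-47274} = \left(-3231\right) \left(- \frac{1}{47274}\right) = \frac{1077}{15758}$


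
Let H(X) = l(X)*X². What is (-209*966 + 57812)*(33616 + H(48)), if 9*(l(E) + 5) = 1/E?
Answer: -9553212928/3 ≈ -3.1844e+9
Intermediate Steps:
l(E) = -5 + 1/(9*E)
H(X) = X²*(-5 + 1/(9*X)) (H(X) = (-5 + 1/(9*X))*X² = X²*(-5 + 1/(9*X)))
(-209*966 + 57812)*(33616 + H(48)) = (-209*966 + 57812)*(33616 + (⅑)*48*(1 - 45*48)) = (-201894 + 57812)*(33616 + (⅑)*48*(1 - 2160)) = -144082*(33616 + (⅑)*48*(-2159)) = -144082*(33616 - 34544/3) = -144082*66304/3 = -9553212928/3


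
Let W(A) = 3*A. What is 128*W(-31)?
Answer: -11904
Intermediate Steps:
128*W(-31) = 128*(3*(-31)) = 128*(-93) = -11904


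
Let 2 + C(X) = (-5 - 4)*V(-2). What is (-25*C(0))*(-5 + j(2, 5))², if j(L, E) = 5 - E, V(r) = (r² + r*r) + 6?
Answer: 80000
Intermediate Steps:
V(r) = 6 + 2*r² (V(r) = (r² + r²) + 6 = 2*r² + 6 = 6 + 2*r²)
C(X) = -128 (C(X) = -2 + (-5 - 4)*(6 + 2*(-2)²) = -2 - 9*(6 + 2*4) = -2 - 9*(6 + 8) = -2 - 9*14 = -2 - 126 = -128)
(-25*C(0))*(-5 + j(2, 5))² = (-25*(-128))*(-5 + (5 - 1*5))² = 3200*(-5 + (5 - 5))² = 3200*(-5 + 0)² = 3200*(-5)² = 3200*25 = 80000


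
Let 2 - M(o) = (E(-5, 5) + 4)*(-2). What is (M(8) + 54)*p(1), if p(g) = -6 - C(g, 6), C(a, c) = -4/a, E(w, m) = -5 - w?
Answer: -128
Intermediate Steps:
p(g) = -6 + 4/g (p(g) = -6 - (-4)/g = -6 + 4/g)
M(o) = 10 (M(o) = 2 - ((-5 - 1*(-5)) + 4)*(-2) = 2 - ((-5 + 5) + 4)*(-2) = 2 - (0 + 4)*(-2) = 2 - 4*(-2) = 2 - 1*(-8) = 2 + 8 = 10)
(M(8) + 54)*p(1) = (10 + 54)*(-6 + 4/1) = 64*(-6 + 4*1) = 64*(-6 + 4) = 64*(-2) = -128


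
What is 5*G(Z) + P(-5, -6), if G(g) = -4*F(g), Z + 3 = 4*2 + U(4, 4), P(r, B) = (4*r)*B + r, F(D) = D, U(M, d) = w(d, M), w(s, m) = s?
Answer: -65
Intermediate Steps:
U(M, d) = d
P(r, B) = r + 4*B*r (P(r, B) = 4*B*r + r = r + 4*B*r)
Z = 9 (Z = -3 + (4*2 + 4) = -3 + (8 + 4) = -3 + 12 = 9)
G(g) = -4*g
5*G(Z) + P(-5, -6) = 5*(-4*9) - 5*(1 + 4*(-6)) = 5*(-36) - 5*(1 - 24) = -180 - 5*(-23) = -180 + 115 = -65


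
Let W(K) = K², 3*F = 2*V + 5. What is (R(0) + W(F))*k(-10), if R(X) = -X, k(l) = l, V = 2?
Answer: -90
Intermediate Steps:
F = 3 (F = (2*2 + 5)/3 = (4 + 5)/3 = (⅓)*9 = 3)
(R(0) + W(F))*k(-10) = (-1*0 + 3²)*(-10) = (0 + 9)*(-10) = 9*(-10) = -90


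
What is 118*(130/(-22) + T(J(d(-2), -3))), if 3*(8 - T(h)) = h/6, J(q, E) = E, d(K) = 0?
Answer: 8791/33 ≈ 266.39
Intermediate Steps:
T(h) = 8 - h/18 (T(h) = 8 - h/(3*6) = 8 - h/18)
118*(130/(-22) + T(J(d(-2), -3))) = 118*(130/(-22) + (8 - 1/18*(-3))) = 118*(130*(-1/22) + (8 + ⅙)) = 118*(-65/11 + 49/6) = 118*(149/66) = 8791/33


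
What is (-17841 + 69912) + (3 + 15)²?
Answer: 52395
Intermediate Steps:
(-17841 + 69912) + (3 + 15)² = 52071 + 18² = 52071 + 324 = 52395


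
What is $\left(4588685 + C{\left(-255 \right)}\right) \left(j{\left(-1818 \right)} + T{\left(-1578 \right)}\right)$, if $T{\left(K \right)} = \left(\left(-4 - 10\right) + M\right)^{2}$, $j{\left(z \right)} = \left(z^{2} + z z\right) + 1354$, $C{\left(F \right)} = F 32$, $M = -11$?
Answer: $30287471079175$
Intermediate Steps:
$C{\left(F \right)} = 32 F$
$j{\left(z \right)} = 1354 + 2 z^{2}$ ($j{\left(z \right)} = \left(z^{2} + z^{2}\right) + 1354 = 2 z^{2} + 1354 = 1354 + 2 z^{2}$)
$T{\left(K \right)} = 625$ ($T{\left(K \right)} = \left(\left(-4 - 10\right) - 11\right)^{2} = \left(-14 - 11\right)^{2} = \left(-25\right)^{2} = 625$)
$\left(4588685 + C{\left(-255 \right)}\right) \left(j{\left(-1818 \right)} + T{\left(-1578 \right)}\right) = \left(4588685 + 32 \left(-255\right)\right) \left(\left(1354 + 2 \left(-1818\right)^{2}\right) + 625\right) = \left(4588685 - 8160\right) \left(\left(1354 + 2 \cdot 3305124\right) + 625\right) = 4580525 \left(\left(1354 + 6610248\right) + 625\right) = 4580525 \left(6611602 + 625\right) = 4580525 \cdot 6612227 = 30287471079175$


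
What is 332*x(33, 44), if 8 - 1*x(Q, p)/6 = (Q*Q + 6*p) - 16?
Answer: -2647368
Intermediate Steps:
x(Q, p) = 144 - 36*p - 6*Q² (x(Q, p) = 48 - 6*((Q*Q + 6*p) - 16) = 48 - 6*((Q² + 6*p) - 16) = 48 - 6*(-16 + Q² + 6*p) = 48 + (96 - 36*p - 6*Q²) = 144 - 36*p - 6*Q²)
332*x(33, 44) = 332*(144 - 36*44 - 6*33²) = 332*(144 - 1584 - 6*1089) = 332*(144 - 1584 - 6534) = 332*(-7974) = -2647368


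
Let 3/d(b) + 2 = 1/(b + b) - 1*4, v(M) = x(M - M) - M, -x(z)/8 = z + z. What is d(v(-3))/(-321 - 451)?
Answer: 9/13510 ≈ 0.00066617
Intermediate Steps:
x(z) = -16*z (x(z) = -8*(z + z) = -16*z)
v(M) = -M (v(M) = -16*(M - M) - M = -16*0 - M = 0 - M = -M)
d(b) = 3/(-6 + 1/(2*b)) (d(b) = 3/(-2 + (1/(b + b) - 1*4)) = 3/(-2 + (1/(2*b) - 4)) = 3/(-2 + (-4 + 1/(2*b))) = 3/(-6 + 1/(2*b)))
d(v(-3))/(-321 - 451) = (-6*(-1*(-3))/(-1 + 12*(-1*(-3))))/(-321 - 451) = -6*3/(-1 + 12*3)/(-772) = -6*3/(-1 + 36)*(-1/772) = -6*3/35*(-1/772) = -6*3*1/35*(-1/772) = -18/35*(-1/772) = 9/13510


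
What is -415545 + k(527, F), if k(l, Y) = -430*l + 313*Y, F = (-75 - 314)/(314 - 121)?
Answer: -124057672/193 ≈ -6.4279e+5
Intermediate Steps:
F = -389/193 ≈ -2.0155
-415545 + k(527, F) = -415545 + (-430*527 + 313*(-389/193)) = -415545 + (-226610 - 121757/193) = -415545 - 43857487/193 = -124057672/193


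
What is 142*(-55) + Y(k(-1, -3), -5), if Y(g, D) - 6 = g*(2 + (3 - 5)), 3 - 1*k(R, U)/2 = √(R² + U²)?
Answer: -7804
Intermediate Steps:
k(R, U) = 6 - 2*√(R² + U²)
Y(g, D) = 6 (Y(g, D) = 6 + g*(2 + (3 - 5)) = 6 + g*(2 - 2) = 6 + g*0 = 6 + 0 = 6)
142*(-55) + Y(k(-1, -3), -5) = 142*(-55) + 6 = -7810 + 6 = -7804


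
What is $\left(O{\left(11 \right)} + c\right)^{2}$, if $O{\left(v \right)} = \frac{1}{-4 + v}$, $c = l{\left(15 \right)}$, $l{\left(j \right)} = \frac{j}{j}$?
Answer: $\frac{64}{49} \approx 1.3061$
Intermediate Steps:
$l{\left(j \right)} = 1$
$c = 1$
$\left(O{\left(11 \right)} + c\right)^{2} = \left(\frac{1}{-4 + 11} + 1\right)^{2} = \left(\frac{1}{7} + 1\right)^{2} = \left(\frac{8}{7}\right)^{2} = \frac{64}{49}$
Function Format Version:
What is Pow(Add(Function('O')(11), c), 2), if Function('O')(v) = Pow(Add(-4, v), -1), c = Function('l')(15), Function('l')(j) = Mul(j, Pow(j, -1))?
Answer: Rational(64, 49) ≈ 1.3061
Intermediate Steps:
Function('l')(j) = 1
c = 1
Pow(Add(Function('O')(11), c), 2) = Pow(Add(Pow(Add(-4, 11), -1), 1), 2) = Pow(Add(Pow(7, -1), 1), 2) = Pow(Add(Rational(1, 7), 1), 2) = Pow(Rational(8, 7), 2) = Rational(64, 49)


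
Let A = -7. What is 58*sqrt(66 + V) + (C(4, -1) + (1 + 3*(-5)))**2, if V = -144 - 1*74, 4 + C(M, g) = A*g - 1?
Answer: 144 + 116*I*sqrt(38) ≈ 144.0 + 715.07*I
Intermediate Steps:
C(M, g) = -5 - 7*g (C(M, g) = -4 + (-7*g - 1) = -4 + (-1 - 7*g) = -5 - 7*g)
V = -218 (V = -144 - 74 = -218)
58*sqrt(66 + V) + (C(4, -1) + (1 + 3*(-5)))**2 = 58*sqrt(66 - 218) + ((-5 - 7*(-1)) + (1 + 3*(-5)))**2 = 58*sqrt(-152) + ((-5 + 7) + (1 - 15))**2 = 58*(2*I*sqrt(38)) + (2 - 14)**2 = 116*I*sqrt(38) + (-12)**2 = 116*I*sqrt(38) + 144 = 144 + 116*I*sqrt(38)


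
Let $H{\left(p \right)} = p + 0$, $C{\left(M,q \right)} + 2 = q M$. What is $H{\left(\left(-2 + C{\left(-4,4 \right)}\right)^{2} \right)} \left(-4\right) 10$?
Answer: $-16000$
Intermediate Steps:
$C{\left(M,q \right)} = -2 + M q$ ($C{\left(M,q \right)} = -2 + q M = -2 + M q$)
$H{\left(p \right)} = p$
$H{\left(\left(-2 + C{\left(-4,4 \right)}\right)^{2} \right)} \left(-4\right) 10 = \left(-2 - 18\right)^{2} \left(-4\right) 10 = \left(-20\right)^{2} \left(-4\right) 10 = 400 \left(-4\right) 10 = \left(-1600\right) 10 = -16000$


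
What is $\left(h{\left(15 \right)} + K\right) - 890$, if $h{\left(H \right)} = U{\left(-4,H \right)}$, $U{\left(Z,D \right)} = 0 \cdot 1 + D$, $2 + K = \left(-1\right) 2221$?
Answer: $-3098$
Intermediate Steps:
$K = -2223$ ($K = -2 - 2221 = -2223$)
$U{\left(Z,D \right)} = D$ ($U{\left(Z,D \right)} = 0 + D = D$)
$h{\left(H \right)} = H$
$\left(h{\left(15 \right)} + K\right) - 890 = \left(15 - 2223\right) - 890 = -2208 - 890 = -3098$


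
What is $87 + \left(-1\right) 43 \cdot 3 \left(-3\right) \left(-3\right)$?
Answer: $-1074$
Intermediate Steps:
$87 + \left(-1\right) 43 \cdot 3 \left(-3\right) \left(-3\right) = 87 - 43 \left(\left(-9\right) \left(-3\right)\right) = 87 - 1161 = -1074$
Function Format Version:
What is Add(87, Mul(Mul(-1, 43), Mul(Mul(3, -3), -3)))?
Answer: -1074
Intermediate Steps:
Add(87, Mul(Mul(-1, 43), Mul(Mul(3, -3), -3))) = Add(87, Mul(-43, Mul(-9, -3))) = Add(87, Mul(-43, 27)) = Add(87, -1161) = -1074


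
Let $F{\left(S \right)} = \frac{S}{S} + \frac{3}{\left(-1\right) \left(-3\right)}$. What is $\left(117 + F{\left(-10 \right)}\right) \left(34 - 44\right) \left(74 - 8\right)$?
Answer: $-78540$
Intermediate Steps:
$F{\left(S \right)} = 2$ ($F{\left(S \right)} = 1 + \frac{3}{3} = 1 + 3 \cdot \frac{1}{3} = 1 + 1 = 2$)
$\left(117 + F{\left(-10 \right)}\right) \left(34 - 44\right) \left(74 - 8\right) = \left(117 + 2\right) \left(34 - 44\right) \left(74 - 8\right) = 119 \left(\left(-10\right) 66\right) = 119 \left(-660\right) = -78540$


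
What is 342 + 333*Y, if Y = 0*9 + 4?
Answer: 1674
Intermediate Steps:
Y = 4 (Y = 0 + 4 = 4)
342 + 333*Y = 342 + 333*4 = 342 + 1332 = 1674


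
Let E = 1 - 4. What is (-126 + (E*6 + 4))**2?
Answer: 19600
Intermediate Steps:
E = -3
(-126 + (E*6 + 4))**2 = (-126 + (-3*6 + 4))**2 = (-126 + (-18 + 4))**2 = (-126 - 14)**2 = (-140)**2 = 19600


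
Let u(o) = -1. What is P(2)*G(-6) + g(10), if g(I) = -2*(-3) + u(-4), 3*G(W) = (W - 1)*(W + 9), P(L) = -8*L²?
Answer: 229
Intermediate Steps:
G(W) = (-1 + W)*(9 + W)/3 (G(W) = ((W - 1)*(W + 9))/3 = ((-1 + W)*(9 + W))/3 = (-1 + W)*(9 + W)/3)
g(I) = 5 (g(I) = -2*(-3) - 1 = 6 - 1 = 5)
P(2)*G(-6) + g(10) = (-8*2²)*(-3 + (⅓)*(-6)² + (8/3)*(-6)) + 5 = (-8*4)*(-3 + (⅓)*36 - 16) + 5 = -32*(-3 + 12 - 16) + 5 = -32*(-7) + 5 = 224 + 5 = 229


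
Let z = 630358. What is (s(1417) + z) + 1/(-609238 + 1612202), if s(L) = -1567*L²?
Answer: -3155055653773619/1002964 ≈ -3.1457e+9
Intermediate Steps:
(s(1417) + z) + 1/(-609238 + 1612202) = (-1567*1417² + 630358) + 1/(-609238 + 1612202) = (-1567*2007889 + 630358) + 1/1002964 = (-3146362063 + 630358) + 1/1002964 = -3145731705 + 1/1002964 = -3155055653773619/1002964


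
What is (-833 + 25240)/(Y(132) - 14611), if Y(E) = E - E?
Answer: -24407/14611 ≈ -1.6705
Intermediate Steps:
Y(E) = 0
(-833 + 25240)/(Y(132) - 14611) = (-833 + 25240)/(0 - 14611) = 24407/(-14611) = 24407*(-1/14611) = -24407/14611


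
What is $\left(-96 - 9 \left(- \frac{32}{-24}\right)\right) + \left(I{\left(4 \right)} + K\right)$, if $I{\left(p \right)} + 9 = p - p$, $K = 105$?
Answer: $-12$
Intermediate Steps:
$I{\left(p \right)} = -9$ ($I{\left(p \right)} = -9 + \left(p - p\right) = -9 + 0 = -9$)
$\left(-96 - 9 \left(- \frac{32}{-24}\right)\right) + \left(I{\left(4 \right)} + K\right) = \left(-96 - 9 \left(- \frac{32}{-24}\right)\right) + \left(-9 + 105\right) = \left(-96 - 9 \left(\left(-32\right) \left(- \frac{1}{24}\right)\right)\right) + 96 = \left(-96 - 12\right) + 96 = -108 + 96 = -12$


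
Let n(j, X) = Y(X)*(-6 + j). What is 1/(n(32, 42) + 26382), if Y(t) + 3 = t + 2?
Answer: 1/27448 ≈ 3.6433e-5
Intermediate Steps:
Y(t) = -1 + t (Y(t) = -3 + (t + 2) = -3 + (2 + t) = -1 + t)
n(j, X) = (-1 + X)*(-6 + j)
1/(n(32, 42) + 26382) = 1/((-1 + 42)*(-6 + 32) + 26382) = 1/(41*26 + 26382) = 1/(1066 + 26382) = 1/27448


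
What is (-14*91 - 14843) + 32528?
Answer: 16411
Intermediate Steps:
(-14*91 - 14843) + 32528 = (-1274 - 14843) + 32528 = -16117 + 32528 = 16411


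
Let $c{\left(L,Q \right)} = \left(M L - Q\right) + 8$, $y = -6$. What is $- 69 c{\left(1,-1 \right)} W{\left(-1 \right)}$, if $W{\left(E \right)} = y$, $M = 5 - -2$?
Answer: $6624$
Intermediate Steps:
$M = 7$ ($M = 5 + 2 = 7$)
$W{\left(E \right)} = -6$
$c{\left(L,Q \right)} = 8 - Q + 7 L$ ($c{\left(L,Q \right)} = \left(7 L - Q\right) + 8 = \left(- Q + 7 L\right) + 8 = 8 - Q + 7 L$)
$- 69 c{\left(1,-1 \right)} W{\left(-1 \right)} = - 69 \left(8 - -1 + 7 \cdot 1\right) \left(-6\right) = - 69 \left(8 + 1 + 7\right) \left(-6\right) = \left(-69\right) 16 \left(-6\right) = \left(-1104\right) \left(-6\right) = 6624$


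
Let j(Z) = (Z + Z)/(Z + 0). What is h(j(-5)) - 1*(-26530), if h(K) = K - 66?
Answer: 26466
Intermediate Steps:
j(Z) = 2 (j(Z) = (2*Z)/Z = 2)
h(K) = -66 + K
h(j(-5)) - 1*(-26530) = (-66 + 2) - 1*(-26530) = -64 + 26530 = 26466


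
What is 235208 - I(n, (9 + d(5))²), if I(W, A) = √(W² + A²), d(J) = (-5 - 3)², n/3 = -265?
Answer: 235208 - √29030266 ≈ 2.2982e+5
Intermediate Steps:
n = -795 (n = 3*(-265) = -795)
d(J) = 64 (d(J) = (-8)² = 64)
I(W, A) = √(A² + W²)
235208 - I(n, (9 + d(5))²) = 235208 - √(((9 + 64)²)² + (-795)²) = 235208 - √((73²)² + 632025) = 235208 - √(5329² + 632025) = 235208 - √(28398241 + 632025) = 235208 - √29030266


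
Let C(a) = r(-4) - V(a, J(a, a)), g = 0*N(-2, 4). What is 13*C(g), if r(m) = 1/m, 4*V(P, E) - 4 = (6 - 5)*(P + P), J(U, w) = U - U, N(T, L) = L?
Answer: -65/4 ≈ -16.250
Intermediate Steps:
J(U, w) = 0
V(P, E) = 1 + P/2 (V(P, E) = 1 + ((6 - 5)*(P + P))/4 = 1 + (1*(2*P))/4 = 1 + (2*P)/4 = 1 + P/2)
g = 0 (g = 0*4 = 0)
r(m) = 1/m
C(a) = -5/4 - a/2 (C(a) = 1/(-4) - (1 + a/2) = -¼ + (-1 - a/2) = -5/4 - a/2)
13*C(g) = 13*(-5/4 - ½*0) = 13*(-5/4 + 0) = 13*(-5/4) = -65/4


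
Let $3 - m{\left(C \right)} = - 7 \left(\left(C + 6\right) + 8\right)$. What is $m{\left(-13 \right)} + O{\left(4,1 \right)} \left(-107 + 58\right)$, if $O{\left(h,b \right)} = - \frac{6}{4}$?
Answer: $\frac{167}{2} \approx 83.5$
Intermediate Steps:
$O{\left(h,b \right)} = - \frac{3}{2}$ ($O{\left(h,b \right)} = \left(-6\right) \frac{1}{4} = - \frac{3}{2}$)
$m{\left(C \right)} = 101 + 7 C$ ($m{\left(C \right)} = 3 - - 7 \left(\left(C + 6\right) + 8\right) = 3 - - 7 \left(\left(6 + C\right) + 8\right) = 3 - - 7 \left(14 + C\right) = 3 - \left(-98 - 7 C\right) = 3 + \left(98 + 7 C\right) = 101 + 7 C$)
$m{\left(-13 \right)} + O{\left(4,1 \right)} \left(-107 + 58\right) = \left(101 + 7 \left(-13\right)\right) - \frac{3 \left(-107 + 58\right)}{2} = \left(101 - 91\right) - - \frac{147}{2} = 10 + \frac{147}{2} = \frac{167}{2}$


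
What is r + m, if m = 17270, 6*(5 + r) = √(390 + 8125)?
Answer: 17265 + √8515/6 ≈ 17280.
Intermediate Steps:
r = -5 + √8515/6 (r = -5 + √(390 + 8125)/6 = -5 + √8515/6 ≈ 10.379)
r + m = (-5 + √8515/6) + 17270 = 17265 + √8515/6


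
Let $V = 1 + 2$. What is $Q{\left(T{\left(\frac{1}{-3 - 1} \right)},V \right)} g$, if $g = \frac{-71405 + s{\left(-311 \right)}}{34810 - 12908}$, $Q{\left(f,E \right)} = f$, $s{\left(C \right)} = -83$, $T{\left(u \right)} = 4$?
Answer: $- \frac{142976}{10951} \approx -13.056$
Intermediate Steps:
$V = 3$
$g = - \frac{35744}{10951}$ ($g = \frac{-71405 - 83}{34810 - 12908} = - \frac{71488}{21902} = \left(-71488\right) \frac{1}{21902} = - \frac{35744}{10951} \approx -3.264$)
$Q{\left(T{\left(\frac{1}{-3 - 1} \right)},V \right)} g = 4 \left(- \frac{35744}{10951}\right) = - \frac{142976}{10951}$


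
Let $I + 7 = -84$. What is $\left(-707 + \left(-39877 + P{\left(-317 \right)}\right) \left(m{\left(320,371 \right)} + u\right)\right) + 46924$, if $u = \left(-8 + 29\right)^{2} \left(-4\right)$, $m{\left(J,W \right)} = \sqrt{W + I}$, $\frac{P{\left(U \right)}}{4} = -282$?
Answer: $72379037 - 82010 \sqrt{70} \approx 7.1693 \cdot 10^{7}$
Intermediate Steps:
$I = -91$ ($I = -7 - 84 = -91$)
$P{\left(U \right)} = -1128$ ($P{\left(U \right)} = 4 \left(-282\right) = -1128$)
$m{\left(J,W \right)} = \sqrt{-91 + W}$ ($m{\left(J,W \right)} = \sqrt{W - 91} = \sqrt{-91 + W}$)
$u = -1764$ ($u = 21^{2} \left(-4\right) = 441 \left(-4\right) = -1764$)
$\left(-707 + \left(-39877 + P{\left(-317 \right)}\right) \left(m{\left(320,371 \right)} + u\right)\right) + 46924 = \left(-707 + \left(-39877 - 1128\right) \left(\sqrt{-91 + 371} - 1764\right)\right) + 46924 = \left(-707 - 41005 \left(\sqrt{280} - 1764\right)\right) + 46924 = \left(-707 - 41005 \left(2 \sqrt{70} - 1764\right)\right) + 46924 = \left(-707 - 41005 \left(-1764 + 2 \sqrt{70}\right)\right) + 46924 = \left(-707 + \left(72332820 - 82010 \sqrt{70}\right)\right) + 46924 = \left(72332113 - 82010 \sqrt{70}\right) + 46924 = 72379037 - 82010 \sqrt{70}$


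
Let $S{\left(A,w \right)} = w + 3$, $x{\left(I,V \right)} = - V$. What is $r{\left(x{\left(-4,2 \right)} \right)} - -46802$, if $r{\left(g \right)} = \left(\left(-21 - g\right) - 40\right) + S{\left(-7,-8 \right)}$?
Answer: $46738$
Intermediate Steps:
$S{\left(A,w \right)} = 3 + w$
$r{\left(g \right)} = -66 - g$ ($r{\left(g \right)} = \left(\left(-21 - g\right) - 40\right) + \left(3 - 8\right) = \left(-61 - g\right) - 5 = -66 - g$)
$r{\left(x{\left(-4,2 \right)} \right)} - -46802 = \left(-66 - \left(-1\right) 2\right) - -46802 = \left(-66 - -2\right) + 46802 = \left(-66 + 2\right) + 46802 = -64 + 46802 = 46738$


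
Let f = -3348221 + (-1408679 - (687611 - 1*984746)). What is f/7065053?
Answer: -4459765/7065053 ≈ -0.63124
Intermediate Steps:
f = -4459765 (f = -3348221 + (-1408679 - (687611 - 984746)) = -3348221 + (-1408679 - 1*(-297135)) = -3348221 + (-1408679 + 297135) = -3348221 - 1111544 = -4459765)
f/7065053 = -4459765/7065053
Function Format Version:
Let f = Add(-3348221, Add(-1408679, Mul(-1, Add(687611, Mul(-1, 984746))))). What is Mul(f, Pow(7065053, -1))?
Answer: Rational(-4459765, 7065053) ≈ -0.63124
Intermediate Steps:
f = -4459765 (f = Add(-3348221, Add(-1408679, Mul(-1, Add(687611, -984746)))) = Add(-3348221, Add(-1408679, Mul(-1, -297135))) = Add(-3348221, Add(-1408679, 297135)) = Add(-3348221, -1111544) = -4459765)
Mul(f, Pow(7065053, -1)) = Mul(-4459765, Pow(7065053, -1)) = Mul(-4459765, Rational(1, 7065053)) = Rational(-4459765, 7065053)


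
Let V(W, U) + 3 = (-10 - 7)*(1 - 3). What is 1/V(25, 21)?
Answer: 1/31 ≈ 0.032258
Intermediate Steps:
V(W, U) = 31 (V(W, U) = -3 + (-10 - 7)*(1 - 3) = -3 - 17*(-2) = -3 + 34 = 31)
1/V(25, 21) = 1/31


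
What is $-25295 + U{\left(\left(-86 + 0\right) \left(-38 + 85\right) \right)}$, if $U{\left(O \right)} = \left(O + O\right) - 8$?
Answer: $-33387$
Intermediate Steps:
$U{\left(O \right)} = -8 + 2 O$ ($U{\left(O \right)} = 2 O - 8 = -8 + 2 O$)
$-25295 + U{\left(\left(-86 + 0\right) \left(-38 + 85\right) \right)} = -25295 + \left(-8 + 2 \left(-86 + 0\right) \left(-38 + 85\right)\right) = -25295 + \left(-8 + 2 \left(\left(-86\right) 47\right)\right) = -25295 + \left(-8 + 2 \left(-4042\right)\right) = -25295 - 8092 = -33387$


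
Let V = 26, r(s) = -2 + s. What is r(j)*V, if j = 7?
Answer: 130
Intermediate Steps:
r(j)*V = (-2 + 7)*26 = 5*26 = 130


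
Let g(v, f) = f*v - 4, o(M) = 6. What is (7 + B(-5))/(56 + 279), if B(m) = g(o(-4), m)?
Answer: -27/335 ≈ -0.080597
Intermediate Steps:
g(v, f) = -4 + f*v
B(m) = -4 + 6*m (B(m) = -4 + m*6 = -4 + 6*m)
(7 + B(-5))/(56 + 279) = (7 + (-4 + 6*(-5)))/(56 + 279) = (7 + (-4 - 30))/335 = (7 - 34)*(1/335) = -27*1/335 = -27/335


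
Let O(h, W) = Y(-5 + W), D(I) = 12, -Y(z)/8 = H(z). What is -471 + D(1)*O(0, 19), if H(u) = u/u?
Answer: -567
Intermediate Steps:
H(u) = 1
Y(z) = -8 (Y(z) = -8*1 = -8)
O(h, W) = -8
-471 + D(1)*O(0, 19) = -471 + 12*(-8) = -471 - 96 = -567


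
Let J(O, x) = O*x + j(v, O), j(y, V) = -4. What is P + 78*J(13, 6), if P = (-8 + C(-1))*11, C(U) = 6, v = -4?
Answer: 5750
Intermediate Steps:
P = -22 (P = (-8 + 6)*11 = -2*11 = -22)
J(O, x) = -4 + O*x (J(O, x) = O*x - 4 = -4 + O*x)
P + 78*J(13, 6) = -22 + 78*(-4 + 13*6) = -22 + 78*(-4 + 78) = -22 + 78*74 = -22 + 5772 = 5750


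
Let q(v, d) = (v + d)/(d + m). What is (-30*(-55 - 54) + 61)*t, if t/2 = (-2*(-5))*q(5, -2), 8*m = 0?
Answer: -99930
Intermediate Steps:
m = 0 (m = (⅛)*0 = 0)
q(v, d) = (d + v)/d (q(v, d) = (v + d)/(d + 0) = (d + v)/d)
t = -30 (t = 2*((-2*(-5))*((-2 + 5)/(-2))) = 2*(10*(-½*3)) = 2*(10*(-3/2)) = 2*(-15) = -30)
(-30*(-55 - 54) + 61)*t = (-30*(-55 - 54) + 61)*(-30) = (-30*(-109) + 61)*(-30) = (3270 + 61)*(-30) = 3331*(-30) = -99930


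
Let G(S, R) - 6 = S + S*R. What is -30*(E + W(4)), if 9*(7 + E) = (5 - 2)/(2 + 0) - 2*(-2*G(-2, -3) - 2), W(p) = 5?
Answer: -275/3 ≈ -91.667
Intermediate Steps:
G(S, R) = 6 + S + R*S (G(S, R) = 6 + (S + S*R) = 6 + (S + R*S) = 6 + S + R*S)
E = -35/18 (E = -7 + ((5 - 2)/(2 + 0) - 2*(-2*(6 - 2 - 3*(-2)) - 2))/9 = -7 + (3/2 - 2*(-2*(6 - 2 + 6) - 2))/9 = -7 + (3*(½) - 2*(-2*10 - 2))/9 = -7 + (3/2 - 2*(-20 - 2))/9 = -7 + (3/2 - 2*(-22))/9 = -7 + (3/2 + 44)/9 = -7 + (⅑)*(91/2) = -7 + 91/18 = -35/18 ≈ -1.9444)
-30*(E + W(4)) = -30*(-35/18 + 5) = -30*55/18 = -275/3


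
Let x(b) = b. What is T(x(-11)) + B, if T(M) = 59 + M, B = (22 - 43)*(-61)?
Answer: 1329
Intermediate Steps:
B = 1281 (B = -21*(-61) = 1281)
T(x(-11)) + B = (59 - 11) + 1281 = 48 + 1281 = 1329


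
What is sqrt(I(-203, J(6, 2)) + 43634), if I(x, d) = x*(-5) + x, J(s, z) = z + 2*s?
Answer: sqrt(44446) ≈ 210.82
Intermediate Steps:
I(x, d) = -4*x (I(x, d) = -5*x + x = -4*x)
sqrt(I(-203, J(6, 2)) + 43634) = sqrt(-4*(-203) + 43634) = sqrt(812 + 43634) = sqrt(44446)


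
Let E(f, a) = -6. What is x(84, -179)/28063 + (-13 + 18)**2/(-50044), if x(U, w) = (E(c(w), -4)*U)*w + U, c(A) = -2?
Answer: 645467375/200626396 ≈ 3.2173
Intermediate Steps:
x(U, w) = U - 6*U*w (x(U, w) = (-6*U)*w + U = -6*U*w + U = U - 6*U*w)
x(84, -179)/28063 + (-13 + 18)**2/(-50044) = (84*(1 - 6*(-179)))/28063 + (-13 + 18)**2/(-50044) = (84*(1 + 1074))*(1/28063) + 5**2*(-1/50044) = (84*1075)*(1/28063) + 25*(-1/50044) = 90300*(1/28063) - 25/50044 = 12900/4009 - 25/50044 = 645467375/200626396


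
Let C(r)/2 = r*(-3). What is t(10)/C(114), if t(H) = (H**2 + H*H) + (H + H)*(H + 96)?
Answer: -580/171 ≈ -3.3918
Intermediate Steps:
C(r) = -6*r (C(r) = 2*(r*(-3)) = 2*(-3*r) = -6*r)
t(H) = 2*H**2 + 2*H*(96 + H) (t(H) = (H**2 + H**2) + (2*H)*(96 + H) = 2*H**2 + 2*H*(96 + H))
t(10)/C(114) = (4*10*(48 + 10))/((-6*114)) = (4*10*58)/(-684) = 2320*(-1/684) = -580/171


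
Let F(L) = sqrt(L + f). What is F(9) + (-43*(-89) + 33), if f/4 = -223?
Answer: 3860 + I*sqrt(883) ≈ 3860.0 + 29.715*I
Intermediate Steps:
f = -892 (f = 4*(-223) = -892)
F(L) = sqrt(-892 + L) (F(L) = sqrt(L - 892) = sqrt(-892 + L))
F(9) + (-43*(-89) + 33) = sqrt(-892 + 9) + (-43*(-89) + 33) = sqrt(-883) + (3827 + 33) = I*sqrt(883) + 3860 = 3860 + I*sqrt(883)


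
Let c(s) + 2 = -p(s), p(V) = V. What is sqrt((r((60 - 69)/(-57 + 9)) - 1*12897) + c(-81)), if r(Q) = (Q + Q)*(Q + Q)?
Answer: I*sqrt(820343)/8 ≈ 113.22*I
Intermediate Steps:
r(Q) = 4*Q**2 (r(Q) = (2*Q)*(2*Q) = 4*Q**2)
c(s) = -2 - s
sqrt((r((60 - 69)/(-57 + 9)) - 1*12897) + c(-81)) = sqrt((4*((60 - 69)/(-57 + 9))**2 - 1*12897) + (-2 - 1*(-81))) = sqrt((4*(-9/(-48))**2 - 12897) + (-2 + 81)) = sqrt((4*(-9*(-1/48))**2 - 12897) + 79) = sqrt((4*(3/16)**2 - 12897) + 79) = sqrt((4*(9/256) - 12897) + 79) = sqrt((9/64 - 12897) + 79) = sqrt(-825399/64 + 79) = sqrt(-820343/64) = I*sqrt(820343)/8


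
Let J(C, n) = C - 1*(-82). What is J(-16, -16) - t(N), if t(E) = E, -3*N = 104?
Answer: 302/3 ≈ 100.67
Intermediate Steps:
J(C, n) = 82 + C (J(C, n) = C + 82 = 82 + C)
N = -104/3 (N = -1/3*104 = -104/3 ≈ -34.667)
J(-16, -16) - t(N) = (82 - 16) - 1*(-104/3) = 66 + 104/3 = 302/3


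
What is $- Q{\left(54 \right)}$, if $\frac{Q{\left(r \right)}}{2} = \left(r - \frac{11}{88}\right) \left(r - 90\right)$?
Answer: $3879$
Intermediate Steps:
$Q{\left(r \right)} = 2 \left(-90 + r\right) \left(- \frac{1}{8} + r\right)$ ($Q{\left(r \right)} = 2 \left(r - \frac{11}{88}\right) \left(r - 90\right) = 2 \left(r - \frac{1}{8}\right) \left(-90 + r\right) = 2 \left(- \frac{1}{8} + r\right) \left(-90 + r\right) = 2 \left(-90 + r\right) \left(- \frac{1}{8} + r\right)$)
$- Q{\left(54 \right)} = - (\frac{45}{2} + 2 \cdot 54^{2} - \frac{19467}{2}) = - (\frac{45}{2} + 2 \cdot 2916 - \frac{19467}{2}) = - (\frac{45}{2} + 5832 - \frac{19467}{2}) = \left(-1\right) \left(-3879\right) = 3879$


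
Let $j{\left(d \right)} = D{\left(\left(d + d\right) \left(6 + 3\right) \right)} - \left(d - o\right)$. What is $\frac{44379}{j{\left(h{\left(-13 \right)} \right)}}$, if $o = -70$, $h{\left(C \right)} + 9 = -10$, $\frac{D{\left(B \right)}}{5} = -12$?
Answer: $- \frac{14793}{37} \approx -399.81$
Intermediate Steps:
$D{\left(B \right)} = -60$ ($D{\left(B \right)} = 5 \left(-12\right) = -60$)
$h{\left(C \right)} = -19$ ($h{\left(C \right)} = -9 - 10 = -19$)
$j{\left(d \right)} = -130 - d$ ($j{\left(d \right)} = -60 - \left(70 + d\right) = -130 - d$)
$\frac{44379}{j{\left(h{\left(-13 \right)} \right)}} = \frac{44379}{-130 - -19} = \frac{44379}{-130 + 19} = \frac{44379}{-111} = 44379 \left(- \frac{1}{111}\right) = - \frac{14793}{37}$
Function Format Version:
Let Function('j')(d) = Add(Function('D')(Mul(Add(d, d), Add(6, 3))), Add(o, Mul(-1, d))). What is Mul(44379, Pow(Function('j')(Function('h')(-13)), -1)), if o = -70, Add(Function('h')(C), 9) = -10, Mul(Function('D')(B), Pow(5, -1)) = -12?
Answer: Rational(-14793, 37) ≈ -399.81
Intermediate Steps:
Function('D')(B) = -60 (Function('D')(B) = Mul(5, -12) = -60)
Function('h')(C) = -19 (Function('h')(C) = Add(-9, -10) = -19)
Function('j')(d) = Add(-130, Mul(-1, d)) (Function('j')(d) = Add(-60, Add(-70, Mul(-1, d))) = Add(-130, Mul(-1, d)))
Mul(44379, Pow(Function('j')(Function('h')(-13)), -1)) = Mul(44379, Pow(Add(-130, Mul(-1, -19)), -1)) = Mul(44379, Pow(Add(-130, 19), -1)) = Mul(44379, Pow(-111, -1)) = Mul(44379, Rational(-1, 111)) = Rational(-14793, 37)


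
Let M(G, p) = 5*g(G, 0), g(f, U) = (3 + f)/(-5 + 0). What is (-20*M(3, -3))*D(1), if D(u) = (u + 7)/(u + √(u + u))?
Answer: -960 + 960*√2 ≈ 397.65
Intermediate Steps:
g(f, U) = -⅗ - f/5 (g(f, U) = (3 + f)/(-5) = (3 + f)*(-⅕) = -⅗ - f/5)
M(G, p) = -3 - G (M(G, p) = 5*(-⅗ - G/5) = -3 - G)
D(u) = (7 + u)/(u + √2*√u) (D(u) = (7 + u)/(u + √(2*u)) = (7 + u)/(u + √2*√u))
(-20*M(3, -3))*D(1) = (-20*(-3 - 1*3))*((7 + 1)/(1 + √2*√1)) = (-20*(-3 - 3))*(8/(1 + √2*1)) = (-20*(-6))*(8/(1 + √2)) = 120*(8/(1 + √2)) = 960/(1 + √2)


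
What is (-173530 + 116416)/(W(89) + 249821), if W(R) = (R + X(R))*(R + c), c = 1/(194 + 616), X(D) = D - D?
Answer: -46262340/208771109 ≈ -0.22159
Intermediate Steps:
X(D) = 0
c = 1/810 ≈ 0.0012346
W(R) = R*(1/810 + R) (W(R) = (R + 0)*(R + 1/810) = R*(1/810 + R))
(-173530 + 116416)/(W(89) + 249821) = (-173530 + 116416)/(89*(1/810 + 89) + 249821) = -57114/(89*(72091/810) + 249821) = -57114/(6416099/810 + 249821) = -57114/208771109/810 = -57114*810/208771109 = -46262340/208771109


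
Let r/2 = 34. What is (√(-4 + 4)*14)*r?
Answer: 0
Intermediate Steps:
r = 68 (r = 2*34 = 68)
(√(-4 + 4)*14)*r = (√(-4 + 4)*14)*68 = (√0*14)*68 = (0*14)*68 = 0*68 = 0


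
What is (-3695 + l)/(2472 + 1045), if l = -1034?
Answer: -4729/3517 ≈ -1.3446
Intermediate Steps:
(-3695 + l)/(2472 + 1045) = (-3695 - 1034)/(2472 + 1045) = -4729/3517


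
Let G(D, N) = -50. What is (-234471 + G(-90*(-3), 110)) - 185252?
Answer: -419773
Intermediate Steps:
(-234471 + G(-90*(-3), 110)) - 185252 = (-234471 - 50) - 185252 = -234521 - 185252 = -419773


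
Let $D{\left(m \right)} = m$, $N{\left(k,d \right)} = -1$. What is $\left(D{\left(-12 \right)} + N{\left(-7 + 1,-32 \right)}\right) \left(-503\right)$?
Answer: $6539$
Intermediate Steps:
$\left(D{\left(-12 \right)} + N{\left(-7 + 1,-32 \right)}\right) \left(-503\right) = \left(-12 - 1\right) \left(-503\right) = \left(-13\right) \left(-503\right) = 6539$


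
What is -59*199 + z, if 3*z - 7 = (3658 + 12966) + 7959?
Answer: -10633/3 ≈ -3544.3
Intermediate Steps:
z = 24590/3 (z = 7/3 + ((3658 + 12966) + 7959)/3 = 7/3 + (16624 + 7959)/3 = 7/3 + (1/3)*24583 = 7/3 + 24583/3 = 24590/3 ≈ 8196.7)
-59*199 + z = -59*199 + 24590/3 = -11741 + 24590/3 = -10633/3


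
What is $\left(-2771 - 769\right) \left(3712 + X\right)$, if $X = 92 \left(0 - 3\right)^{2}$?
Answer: $-16071600$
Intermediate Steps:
$X = 828$ ($X = 92 \left(-3\right)^{2} = 92 \cdot 9 = 828$)
$\left(-2771 - 769\right) \left(3712 + X\right) = \left(-2771 - 769\right) \left(3712 + 828\right) = \left(-3540\right) 4540 = -16071600$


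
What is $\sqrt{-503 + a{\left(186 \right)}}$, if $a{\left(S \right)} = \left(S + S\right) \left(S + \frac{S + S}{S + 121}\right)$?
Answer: $\frac{\sqrt{6516353449}}{307} \approx 262.94$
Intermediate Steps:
$a{\left(S \right)} = 2 S \left(S + \frac{2 S}{121 + S}\right)$
$\sqrt{-503 + a{\left(186 \right)}} = \sqrt{-503 + \frac{2 \cdot 186^{2} \left(123 + 186\right)}{121 + 186}} = \sqrt{-503 + 2 \cdot 34596 \cdot \frac{1}{307} \cdot 309} = \sqrt{-503 + \frac{21380328}{307}} = \sqrt{\frac{21225907}{307}} = \frac{\sqrt{6516353449}}{307}$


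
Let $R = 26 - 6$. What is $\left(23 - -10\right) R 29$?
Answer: $19140$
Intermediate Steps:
$R = 20$ ($R = 26 - 6 = 20$)
$\left(23 - -10\right) R 29 = \left(23 - -10\right) 20 \cdot 29 = \left(23 + 10\right) 20 \cdot 29 = 33 \cdot 20 \cdot 29 = 660 \cdot 29 = 19140$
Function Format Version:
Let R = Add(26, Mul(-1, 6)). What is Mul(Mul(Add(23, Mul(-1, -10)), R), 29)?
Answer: 19140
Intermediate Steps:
R = 20 (R = Add(26, -6) = 20)
Mul(Mul(Add(23, Mul(-1, -10)), R), 29) = Mul(Mul(Add(23, Mul(-1, -10)), 20), 29) = Mul(Mul(Add(23, 10), 20), 29) = Mul(Mul(33, 20), 29) = Mul(660, 29) = 19140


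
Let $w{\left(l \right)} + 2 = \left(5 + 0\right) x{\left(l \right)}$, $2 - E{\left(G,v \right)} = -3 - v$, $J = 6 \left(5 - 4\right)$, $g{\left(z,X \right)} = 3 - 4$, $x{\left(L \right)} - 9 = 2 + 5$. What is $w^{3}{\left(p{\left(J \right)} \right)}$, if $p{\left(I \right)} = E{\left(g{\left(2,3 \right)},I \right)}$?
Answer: $474552$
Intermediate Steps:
$x{\left(L \right)} = 16$ ($x{\left(L \right)} = 9 + \left(2 + 5\right) = 9 + 7 = 16$)
$g{\left(z,X \right)} = -1$
$J = 6$ ($J = 6 \cdot 1 = 6$)
$E{\left(G,v \right)} = 5 + v$ ($E{\left(G,v \right)} = 2 - \left(-3 - v\right) = 2 + \left(3 + v\right) = 5 + v$)
$p{\left(I \right)} = 5 + I$
$w{\left(l \right)} = 78$ ($w{\left(l \right)} = -2 + \left(5 + 0\right) 16 = -2 + 5 \cdot 16 = -2 + 80 = 78$)
$w^{3}{\left(p{\left(J \right)} \right)} = 78^{3} = 474552$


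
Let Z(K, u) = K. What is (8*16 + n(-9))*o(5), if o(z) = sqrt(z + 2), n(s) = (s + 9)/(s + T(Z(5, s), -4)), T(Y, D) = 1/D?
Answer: 128*sqrt(7) ≈ 338.66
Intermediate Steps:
n(s) = (9 + s)/(-1/4 + s) (n(s) = (s + 9)/(s + 1/(-4)) = (9 + s)/(s - 1/4) = (9 + s)/(-1/4 + s))
o(z) = sqrt(2 + z)
(8*16 + n(-9))*o(5) = (8*16 + 4*(9 - 9)/(-1 + 4*(-9)))*sqrt(2 + 5) = (128 + 4*0/(-1 - 36))*sqrt(7) = (128 + 4*0/(-37))*sqrt(7) = (128 + 4*(-1/37)*0)*sqrt(7) = (128 + 0)*sqrt(7) = 128*sqrt(7)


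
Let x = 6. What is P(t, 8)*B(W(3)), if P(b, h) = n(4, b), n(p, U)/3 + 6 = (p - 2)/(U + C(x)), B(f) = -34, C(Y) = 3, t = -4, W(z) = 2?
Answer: 816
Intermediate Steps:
n(p, U) = -18 + 3*(-2 + p)/(3 + U) (n(p, U) = -18 + 3*((p - 2)/(U + 3)) = -18 + 3*((-2 + p)/(3 + U)) = -18 + 3*(-2 + p)/(3 + U))
P(b, h) = 3*(-16 - 6*b)/(3 + b) (P(b, h) = 3*(-20 + 4 - 6*b)/(3 + b) = 3*(-16 - 6*b)/(3 + b))
P(t, 8)*B(W(3)) = (6*(-8 - 3*(-4))/(3 - 4))*(-34) = (6*(-8 + 12)/(-1))*(-34) = (6*(-1)*4)*(-34) = -24*(-34) = 816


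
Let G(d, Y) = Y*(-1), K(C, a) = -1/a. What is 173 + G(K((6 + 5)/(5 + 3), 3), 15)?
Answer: 158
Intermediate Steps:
G(d, Y) = -Y
173 + G(K((6 + 5)/(5 + 3), 3), 15) = 173 - 1*15 = 173 - 15 = 158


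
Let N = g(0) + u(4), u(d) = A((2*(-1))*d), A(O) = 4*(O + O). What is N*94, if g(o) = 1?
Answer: -5922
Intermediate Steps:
A(O) = 8*O (A(O) = 4*(2*O) = 8*O)
u(d) = -16*d (u(d) = 8*((2*(-1))*d) = 8*(-2*d) = -16*d)
N = -63 (N = 1 - 16*4 = 1 - 64 = -63)
N*94 = -63*94 = -5922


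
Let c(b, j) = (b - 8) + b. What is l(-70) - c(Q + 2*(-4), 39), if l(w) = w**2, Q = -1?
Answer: 4926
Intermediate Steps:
c(b, j) = -8 + 2*b (c(b, j) = (-8 + b) + b = -8 + 2*b)
l(-70) - c(Q + 2*(-4), 39) = (-70)**2 - (-8 + 2*(-1 + 2*(-4))) = 4900 - (-8 + 2*(-1 - 8)) = 4900 - (-8 + 2*(-9)) = 4900 - (-8 - 18) = 4900 - 1*(-26) = 4900 + 26 = 4926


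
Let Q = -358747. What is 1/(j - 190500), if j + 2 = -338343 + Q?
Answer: -1/887592 ≈ -1.1266e-6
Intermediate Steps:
j = -697092 (j = -2 + (-338343 - 358747) = -2 - 697090 = -697092)
1/(j - 190500) = 1/(-697092 - 190500) = 1/(-887592) = -1/887592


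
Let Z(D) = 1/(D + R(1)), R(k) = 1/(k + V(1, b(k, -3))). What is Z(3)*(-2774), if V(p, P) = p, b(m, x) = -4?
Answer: -5548/7 ≈ -792.57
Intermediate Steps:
R(k) = 1/(1 + k) (R(k) = 1/(k + 1) = 1/(1 + k))
Z(D) = 1/(½ + D) (Z(D) = 1/(D + 1/(1 + 1)) = 1/(D + 1/2) = 1/(D + ½) = 1/(½ + D))
Z(3)*(-2774) = (2/(1 + 2*3))*(-2774) = (2/(1 + 6))*(-2774) = (2/7)*(-2774) = -5548/7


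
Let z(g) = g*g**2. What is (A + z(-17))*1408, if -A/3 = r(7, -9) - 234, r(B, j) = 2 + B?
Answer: -5967104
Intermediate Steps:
z(g) = g**3
A = 675 (A = -3*((2 + 7) - 234) = -3*(9 - 234) = -3*(-225) = 675)
(A + z(-17))*1408 = (675 + (-17)**3)*1408 = (675 - 4913)*1408 = -4238*1408 = -5967104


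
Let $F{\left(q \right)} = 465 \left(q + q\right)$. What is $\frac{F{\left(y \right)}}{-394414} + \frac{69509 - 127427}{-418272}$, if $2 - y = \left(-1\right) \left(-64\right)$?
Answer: $\frac{3913436131}{13747694384} \approx 0.28466$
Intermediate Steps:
$y = -62$ ($y = 2 - \left(-1\right) \left(-64\right) = 2 - 64 = -62$)
$F{\left(q \right)} = 930 q$ ($F{\left(q \right)} = 465 \cdot 2 q = 930 q$)
$\frac{F{\left(y \right)}}{-394414} + \frac{69509 - 127427}{-418272} = \frac{930 \left(-62\right)}{-394414} + \frac{69509 - 127427}{-418272} = \left(-57660\right) \left(- \frac{1}{394414}\right) + \left(69509 - 127427\right) \left(- \frac{1}{418272}\right) = \frac{28830}{197207} - - \frac{9653}{69712} = \frac{28830}{197207} + \frac{9653}{69712} = \frac{3913436131}{13747694384}$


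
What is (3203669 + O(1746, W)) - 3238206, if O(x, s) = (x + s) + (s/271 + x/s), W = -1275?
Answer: -3924251147/115175 ≈ -34072.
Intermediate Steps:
O(x, s) = x + 272*s/271 + x/s (O(x, s) = (s + x) + (s*(1/271) + x/s) = (s + x) + (s/271 + x/s) = x + 272*s/271 + x/s)
(3203669 + O(1746, W)) - 3238206 = (3203669 + (1746 + (272/271)*(-1275) + 1746/(-1275))) - 3238206 = (3203669 + (1746 - 346800/271 + 1746*(-1/1275))) - 3238206 = (3203669 + (1746 - 346800/271 - 582/425)) - 3238206 = (3203669 + 53547828/115175) - 3238206 = 369036124903/115175 - 3238206 = -3924251147/115175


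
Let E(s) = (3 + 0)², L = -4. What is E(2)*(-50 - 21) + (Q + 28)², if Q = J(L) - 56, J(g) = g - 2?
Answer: 517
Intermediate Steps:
E(s) = 9 (E(s) = 3² = 9)
J(g) = -2 + g
Q = -62 (Q = (-2 - 4) - 56 = -6 - 56 = -62)
E(2)*(-50 - 21) + (Q + 28)² = 9*(-50 - 21) + (-62 + 28)² = 9*(-71) + (-34)² = -639 + 1156 = 517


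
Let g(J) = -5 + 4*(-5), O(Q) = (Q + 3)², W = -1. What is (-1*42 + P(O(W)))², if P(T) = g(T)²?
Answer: 339889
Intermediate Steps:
O(Q) = (3 + Q)²
g(J) = -25 (g(J) = -5 - 20 = -25)
P(T) = 625 (P(T) = (-25)² = 625)
(-1*42 + P(O(W)))² = (-1*42 + 625)² = (-42 + 625)² = 583² = 339889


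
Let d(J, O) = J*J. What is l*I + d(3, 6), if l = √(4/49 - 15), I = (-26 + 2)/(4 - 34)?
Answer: 9 + 4*I*√731/35 ≈ 9.0 + 3.0899*I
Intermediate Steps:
d(J, O) = J²
I = ⅘ (I = -24/(-30) = -24*(-1/30) = ⅘ ≈ 0.80000)
l = I*√731/7 (l = √(4*(1/49) - 15) = √(4/49 - 15) = √(-731/49) = I*√731/7 ≈ 3.8624*I)
l*I + d(3, 6) = (I*√731/7)*(⅘) + 3² = 4*I*√731/35 + 9 = 9 + 4*I*√731/35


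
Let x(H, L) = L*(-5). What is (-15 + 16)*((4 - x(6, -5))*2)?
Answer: -42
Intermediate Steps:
x(H, L) = -5*L
(-15 + 16)*((4 - x(6, -5))*2) = (-15 + 16)*((4 - (-5)*(-5))*2) = 1*((4 - 1*25)*2) = 1*((4 - 25)*2) = 1*(-21*2) = 1*(-42) = -42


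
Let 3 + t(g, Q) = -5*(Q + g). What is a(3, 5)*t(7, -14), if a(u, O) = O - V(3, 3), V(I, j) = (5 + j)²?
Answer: -1888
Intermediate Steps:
t(g, Q) = -3 - 5*Q - 5*g (t(g, Q) = -3 - 5*(Q + g) = -3 + (-5*Q - 5*g) = -3 - 5*Q - 5*g)
a(u, O) = -64 + O (a(u, O) = O - (5 + 3)² = O - 1*8² = O - 1*64 = O - 64 = -64 + O)
a(3, 5)*t(7, -14) = (-64 + 5)*(-3 - 5*(-14) - 5*7) = -59*(-3 + 70 - 35) = -59*32 = -1888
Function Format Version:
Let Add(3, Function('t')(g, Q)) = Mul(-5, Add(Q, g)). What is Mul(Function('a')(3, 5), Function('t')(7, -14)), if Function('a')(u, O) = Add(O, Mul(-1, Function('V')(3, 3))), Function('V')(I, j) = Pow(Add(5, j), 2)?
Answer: -1888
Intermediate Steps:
Function('t')(g, Q) = Add(-3, Mul(-5, Q), Mul(-5, g)) (Function('t')(g, Q) = Add(-3, Mul(-5, Add(Q, g))) = Add(-3, Add(Mul(-5, Q), Mul(-5, g))) = Add(-3, Mul(-5, Q), Mul(-5, g)))
Function('a')(u, O) = Add(-64, O) (Function('a')(u, O) = Add(O, Mul(-1, Pow(Add(5, 3), 2))) = Add(O, Mul(-1, Pow(8, 2))) = Add(O, Mul(-1, 64)) = Add(O, -64) = Add(-64, O))
Mul(Function('a')(3, 5), Function('t')(7, -14)) = Mul(Add(-64, 5), Add(-3, Mul(-5, -14), Mul(-5, 7))) = Mul(-59, Add(-3, 70, -35)) = Mul(-59, 32) = -1888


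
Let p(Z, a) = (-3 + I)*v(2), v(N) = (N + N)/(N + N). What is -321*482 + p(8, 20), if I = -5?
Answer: -154730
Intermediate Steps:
v(N) = 1 (v(N) = (2*N)/((2*N)) = (2*N)*(1/(2*N)) = 1)
p(Z, a) = -8 (p(Z, a) = (-3 - 5)*1 = -8*1 = -8)
-321*482 + p(8, 20) = -321*482 - 8 = -154722 - 8 = -154730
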